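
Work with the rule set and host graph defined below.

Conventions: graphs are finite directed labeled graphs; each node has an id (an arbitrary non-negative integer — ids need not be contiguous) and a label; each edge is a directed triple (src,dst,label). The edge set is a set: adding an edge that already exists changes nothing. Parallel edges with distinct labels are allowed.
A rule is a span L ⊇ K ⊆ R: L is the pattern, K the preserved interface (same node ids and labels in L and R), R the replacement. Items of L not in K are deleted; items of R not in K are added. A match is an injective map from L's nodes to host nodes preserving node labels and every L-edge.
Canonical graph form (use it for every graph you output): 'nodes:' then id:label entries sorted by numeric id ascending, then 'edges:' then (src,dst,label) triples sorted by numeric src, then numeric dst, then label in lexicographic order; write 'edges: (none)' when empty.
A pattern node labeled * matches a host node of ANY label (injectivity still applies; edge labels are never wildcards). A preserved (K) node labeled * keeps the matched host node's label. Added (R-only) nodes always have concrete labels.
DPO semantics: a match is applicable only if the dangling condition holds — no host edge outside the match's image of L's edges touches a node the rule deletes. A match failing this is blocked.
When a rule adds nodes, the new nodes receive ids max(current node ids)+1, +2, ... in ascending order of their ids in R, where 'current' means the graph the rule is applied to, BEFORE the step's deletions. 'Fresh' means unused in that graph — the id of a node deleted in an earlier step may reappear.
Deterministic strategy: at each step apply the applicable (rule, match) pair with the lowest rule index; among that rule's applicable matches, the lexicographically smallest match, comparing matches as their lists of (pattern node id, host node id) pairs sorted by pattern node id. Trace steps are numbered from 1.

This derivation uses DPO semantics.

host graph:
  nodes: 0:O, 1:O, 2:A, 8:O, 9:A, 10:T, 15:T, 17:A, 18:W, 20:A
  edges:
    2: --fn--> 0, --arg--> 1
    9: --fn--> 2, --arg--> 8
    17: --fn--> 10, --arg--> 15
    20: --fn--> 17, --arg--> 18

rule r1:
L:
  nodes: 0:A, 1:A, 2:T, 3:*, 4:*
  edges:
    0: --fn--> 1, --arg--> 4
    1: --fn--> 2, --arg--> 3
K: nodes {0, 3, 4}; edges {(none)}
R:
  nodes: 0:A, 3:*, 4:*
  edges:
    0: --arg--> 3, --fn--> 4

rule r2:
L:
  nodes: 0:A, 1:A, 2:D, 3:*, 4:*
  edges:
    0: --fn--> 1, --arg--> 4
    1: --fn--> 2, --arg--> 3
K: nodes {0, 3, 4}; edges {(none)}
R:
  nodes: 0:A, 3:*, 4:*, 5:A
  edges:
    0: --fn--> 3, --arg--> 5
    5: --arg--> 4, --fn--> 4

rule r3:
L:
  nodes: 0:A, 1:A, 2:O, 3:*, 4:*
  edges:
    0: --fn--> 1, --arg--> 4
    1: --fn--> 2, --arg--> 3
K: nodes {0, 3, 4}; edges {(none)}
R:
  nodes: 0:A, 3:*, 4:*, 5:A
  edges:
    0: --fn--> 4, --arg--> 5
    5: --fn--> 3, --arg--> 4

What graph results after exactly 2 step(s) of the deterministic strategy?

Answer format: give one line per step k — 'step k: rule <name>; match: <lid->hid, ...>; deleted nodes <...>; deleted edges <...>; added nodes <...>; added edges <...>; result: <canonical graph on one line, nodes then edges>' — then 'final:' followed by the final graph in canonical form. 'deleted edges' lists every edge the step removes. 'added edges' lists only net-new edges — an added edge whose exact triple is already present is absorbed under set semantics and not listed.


step 1: rule r1; match: 0->20, 1->17, 2->10, 3->15, 4->18; deleted nodes 10, 17; deleted edges (17,10,fn); (17,15,arg); (20,17,fn); (20,18,arg); added nodes (none); added edges (20,15,arg); (20,18,fn); result: nodes: 0:O, 1:O, 2:A, 8:O, 9:A, 15:T, 18:W, 20:A edges: (2,0,fn); (2,1,arg); (9,2,fn); (9,8,arg); (20,15,arg); (20,18,fn)
step 2: rule r3; match: 0->9, 1->2, 2->0, 3->1, 4->8; deleted nodes 0, 2; deleted edges (2,0,fn); (2,1,arg); (9,2,fn); (9,8,arg); added nodes 21; added edges (9,8,fn); (9,21,arg); (21,1,fn); (21,8,arg); result: nodes: 1:O, 8:O, 9:A, 15:T, 18:W, 20:A, 21:A edges: (9,8,fn); (9,21,arg); (20,15,arg); (20,18,fn); (21,1,fn); (21,8,arg)
final:
nodes: 1:O, 8:O, 9:A, 15:T, 18:W, 20:A, 21:A
edges: (9,8,fn); (9,21,arg); (20,15,arg); (20,18,fn); (21,1,fn); (21,8,arg)


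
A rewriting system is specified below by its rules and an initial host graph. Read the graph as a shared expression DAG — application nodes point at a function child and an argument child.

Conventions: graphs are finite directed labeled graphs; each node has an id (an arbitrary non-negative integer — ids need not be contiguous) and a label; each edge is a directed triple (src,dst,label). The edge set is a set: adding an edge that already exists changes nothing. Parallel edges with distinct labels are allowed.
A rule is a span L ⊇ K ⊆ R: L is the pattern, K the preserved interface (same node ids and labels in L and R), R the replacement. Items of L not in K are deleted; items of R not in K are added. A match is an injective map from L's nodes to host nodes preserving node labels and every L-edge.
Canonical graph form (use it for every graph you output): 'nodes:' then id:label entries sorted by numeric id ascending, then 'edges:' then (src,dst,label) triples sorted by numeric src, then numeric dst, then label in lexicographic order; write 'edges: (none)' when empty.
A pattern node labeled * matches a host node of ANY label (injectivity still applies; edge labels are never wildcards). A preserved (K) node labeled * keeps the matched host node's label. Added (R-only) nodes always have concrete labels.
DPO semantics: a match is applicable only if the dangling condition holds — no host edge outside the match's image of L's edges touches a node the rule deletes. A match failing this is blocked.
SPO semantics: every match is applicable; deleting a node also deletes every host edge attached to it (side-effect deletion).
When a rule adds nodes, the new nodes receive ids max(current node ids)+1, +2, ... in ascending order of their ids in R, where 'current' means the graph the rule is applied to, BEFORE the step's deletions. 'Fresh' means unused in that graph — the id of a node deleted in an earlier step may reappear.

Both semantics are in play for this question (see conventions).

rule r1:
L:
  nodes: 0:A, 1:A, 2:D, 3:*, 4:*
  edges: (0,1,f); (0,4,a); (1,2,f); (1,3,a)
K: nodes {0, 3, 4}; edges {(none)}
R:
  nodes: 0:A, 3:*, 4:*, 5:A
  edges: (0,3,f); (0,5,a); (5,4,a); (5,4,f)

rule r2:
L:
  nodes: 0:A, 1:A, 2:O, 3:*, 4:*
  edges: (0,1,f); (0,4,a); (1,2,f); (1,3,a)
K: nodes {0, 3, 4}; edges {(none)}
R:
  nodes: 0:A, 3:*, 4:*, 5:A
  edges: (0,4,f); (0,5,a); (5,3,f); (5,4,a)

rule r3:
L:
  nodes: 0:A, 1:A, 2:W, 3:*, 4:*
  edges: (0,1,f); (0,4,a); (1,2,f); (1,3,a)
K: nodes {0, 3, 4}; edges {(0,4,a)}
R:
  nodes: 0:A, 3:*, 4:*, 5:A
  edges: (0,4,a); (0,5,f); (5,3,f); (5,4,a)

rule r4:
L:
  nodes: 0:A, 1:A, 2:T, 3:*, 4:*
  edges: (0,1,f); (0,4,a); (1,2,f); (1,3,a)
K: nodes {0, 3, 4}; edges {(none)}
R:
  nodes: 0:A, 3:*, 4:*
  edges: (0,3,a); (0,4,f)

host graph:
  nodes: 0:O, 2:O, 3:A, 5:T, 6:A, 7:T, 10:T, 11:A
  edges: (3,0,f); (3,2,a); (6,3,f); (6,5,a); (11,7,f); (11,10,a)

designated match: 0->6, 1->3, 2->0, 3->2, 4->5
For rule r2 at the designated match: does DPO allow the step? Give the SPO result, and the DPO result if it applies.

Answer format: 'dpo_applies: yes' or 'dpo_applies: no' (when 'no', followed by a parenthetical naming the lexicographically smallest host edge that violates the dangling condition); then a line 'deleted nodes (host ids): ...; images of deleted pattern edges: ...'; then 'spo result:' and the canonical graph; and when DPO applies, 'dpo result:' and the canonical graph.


dpo_applies: yes
deleted nodes (host ids): 0, 3; images of deleted pattern edges: (3,0,f); (3,2,a); (6,3,f); (6,5,a)
spo result:
nodes: 2:O, 5:T, 6:A, 7:T, 10:T, 11:A, 12:A
edges: (6,5,f); (6,12,a); (11,7,f); (11,10,a); (12,2,f); (12,5,a)
dpo result:
nodes: 2:O, 5:T, 6:A, 7:T, 10:T, 11:A, 12:A
edges: (6,5,f); (6,12,a); (11,7,f); (11,10,a); (12,2,f); (12,5,a)


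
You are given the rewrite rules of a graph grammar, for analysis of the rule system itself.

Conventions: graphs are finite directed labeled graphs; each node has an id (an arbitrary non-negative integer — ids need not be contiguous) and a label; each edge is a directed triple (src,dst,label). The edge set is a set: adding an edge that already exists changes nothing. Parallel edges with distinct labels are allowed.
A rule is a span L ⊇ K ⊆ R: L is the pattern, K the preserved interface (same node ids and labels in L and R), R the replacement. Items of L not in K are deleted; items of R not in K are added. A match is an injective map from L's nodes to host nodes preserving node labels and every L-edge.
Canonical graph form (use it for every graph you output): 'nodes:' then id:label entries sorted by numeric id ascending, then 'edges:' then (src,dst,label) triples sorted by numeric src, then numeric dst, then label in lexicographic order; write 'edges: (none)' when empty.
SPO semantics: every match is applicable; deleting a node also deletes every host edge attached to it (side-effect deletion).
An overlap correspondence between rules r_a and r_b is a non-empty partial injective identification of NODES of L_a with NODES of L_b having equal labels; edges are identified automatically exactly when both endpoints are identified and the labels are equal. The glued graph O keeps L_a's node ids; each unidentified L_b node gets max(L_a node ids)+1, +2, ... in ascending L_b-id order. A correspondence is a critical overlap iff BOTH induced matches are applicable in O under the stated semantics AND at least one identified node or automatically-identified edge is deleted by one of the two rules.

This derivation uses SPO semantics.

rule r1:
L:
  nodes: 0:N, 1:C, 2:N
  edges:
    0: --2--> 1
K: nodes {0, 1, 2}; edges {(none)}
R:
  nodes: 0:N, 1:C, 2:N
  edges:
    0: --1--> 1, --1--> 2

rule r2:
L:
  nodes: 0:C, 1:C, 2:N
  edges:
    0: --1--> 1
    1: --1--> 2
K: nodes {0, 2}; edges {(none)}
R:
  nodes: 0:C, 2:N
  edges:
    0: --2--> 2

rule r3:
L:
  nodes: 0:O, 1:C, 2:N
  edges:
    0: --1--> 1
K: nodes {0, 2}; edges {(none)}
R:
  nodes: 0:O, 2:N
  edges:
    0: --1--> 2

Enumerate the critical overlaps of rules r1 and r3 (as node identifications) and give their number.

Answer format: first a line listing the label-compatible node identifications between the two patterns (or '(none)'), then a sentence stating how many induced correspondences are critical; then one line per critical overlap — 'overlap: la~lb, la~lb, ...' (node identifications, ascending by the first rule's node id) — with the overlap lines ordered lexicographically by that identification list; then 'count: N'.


label-compatible node identifications between L(r1) and L(r3): 0~2, 1~1, 2~2
3 of the induced correspondences are critical overlaps of r1 and r3.
overlap: 0~2, 1~1
overlap: 1~1
overlap: 1~1, 2~2
count: 3


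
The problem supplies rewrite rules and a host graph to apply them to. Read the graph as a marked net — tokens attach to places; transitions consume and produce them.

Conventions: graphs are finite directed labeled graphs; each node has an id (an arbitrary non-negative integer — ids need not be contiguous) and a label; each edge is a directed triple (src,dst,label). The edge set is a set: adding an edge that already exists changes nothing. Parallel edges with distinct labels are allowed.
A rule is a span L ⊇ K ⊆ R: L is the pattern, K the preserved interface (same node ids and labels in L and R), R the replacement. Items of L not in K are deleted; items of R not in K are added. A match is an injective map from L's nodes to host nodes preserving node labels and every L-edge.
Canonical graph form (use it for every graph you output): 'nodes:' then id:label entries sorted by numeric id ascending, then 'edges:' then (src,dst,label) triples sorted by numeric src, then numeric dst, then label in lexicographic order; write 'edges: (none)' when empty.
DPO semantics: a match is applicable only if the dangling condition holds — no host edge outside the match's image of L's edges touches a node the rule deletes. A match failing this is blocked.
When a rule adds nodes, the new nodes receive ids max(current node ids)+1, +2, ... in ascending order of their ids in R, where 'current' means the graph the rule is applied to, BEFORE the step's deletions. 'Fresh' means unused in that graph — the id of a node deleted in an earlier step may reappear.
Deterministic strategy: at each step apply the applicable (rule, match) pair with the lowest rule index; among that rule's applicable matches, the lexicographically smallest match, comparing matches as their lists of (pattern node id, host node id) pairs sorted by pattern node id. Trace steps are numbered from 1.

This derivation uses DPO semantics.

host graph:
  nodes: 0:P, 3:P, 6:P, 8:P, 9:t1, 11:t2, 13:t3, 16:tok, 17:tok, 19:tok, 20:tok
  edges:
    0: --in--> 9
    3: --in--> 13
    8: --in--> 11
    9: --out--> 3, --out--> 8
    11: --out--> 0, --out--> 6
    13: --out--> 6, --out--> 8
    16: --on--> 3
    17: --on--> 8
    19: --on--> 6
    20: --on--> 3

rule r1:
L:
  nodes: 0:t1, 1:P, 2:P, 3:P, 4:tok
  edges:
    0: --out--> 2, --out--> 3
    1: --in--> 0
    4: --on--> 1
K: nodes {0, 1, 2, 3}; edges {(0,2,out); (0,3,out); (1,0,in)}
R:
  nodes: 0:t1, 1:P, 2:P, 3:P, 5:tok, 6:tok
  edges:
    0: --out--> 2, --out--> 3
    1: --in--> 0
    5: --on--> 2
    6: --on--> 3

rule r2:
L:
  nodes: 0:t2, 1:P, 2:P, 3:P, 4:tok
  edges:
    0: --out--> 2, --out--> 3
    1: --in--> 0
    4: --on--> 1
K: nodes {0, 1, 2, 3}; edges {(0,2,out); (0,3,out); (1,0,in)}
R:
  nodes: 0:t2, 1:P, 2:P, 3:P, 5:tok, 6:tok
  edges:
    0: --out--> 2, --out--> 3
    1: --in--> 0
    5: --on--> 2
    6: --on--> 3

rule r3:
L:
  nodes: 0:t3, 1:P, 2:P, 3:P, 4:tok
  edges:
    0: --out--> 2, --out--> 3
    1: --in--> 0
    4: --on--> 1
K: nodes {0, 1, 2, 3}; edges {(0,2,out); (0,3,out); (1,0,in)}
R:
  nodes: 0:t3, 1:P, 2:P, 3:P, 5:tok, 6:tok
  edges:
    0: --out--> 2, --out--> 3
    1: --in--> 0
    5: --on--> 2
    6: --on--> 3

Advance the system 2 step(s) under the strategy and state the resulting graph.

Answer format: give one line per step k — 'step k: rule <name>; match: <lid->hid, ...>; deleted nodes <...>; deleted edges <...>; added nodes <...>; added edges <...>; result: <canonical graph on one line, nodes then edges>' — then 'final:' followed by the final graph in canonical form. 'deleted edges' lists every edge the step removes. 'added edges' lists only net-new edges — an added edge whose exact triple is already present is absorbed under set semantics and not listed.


step 1: rule r2; match: 0->11, 1->8, 2->0, 3->6, 4->17; deleted nodes 17; deleted edges (17,8,on); added nodes 21, 22; added edges (21,0,on); (22,6,on); result: nodes: 0:P, 3:P, 6:P, 8:P, 9:t1, 11:t2, 13:t3, 16:tok, 19:tok, 20:tok, 21:tok, 22:tok edges: (0,9,in); (3,13,in); (8,11,in); (9,3,out); (9,8,out); (11,0,out); (11,6,out); (13,6,out); (13,8,out); (16,3,on); (19,6,on); (20,3,on); (21,0,on); (22,6,on)
step 2: rule r1; match: 0->9, 1->0, 2->3, 3->8, 4->21; deleted nodes 21; deleted edges (21,0,on); added nodes 23, 24; added edges (23,3,on); (24,8,on); result: nodes: 0:P, 3:P, 6:P, 8:P, 9:t1, 11:t2, 13:t3, 16:tok, 19:tok, 20:tok, 22:tok, 23:tok, 24:tok edges: (0,9,in); (3,13,in); (8,11,in); (9,3,out); (9,8,out); (11,0,out); (11,6,out); (13,6,out); (13,8,out); (16,3,on); (19,6,on); (20,3,on); (22,6,on); (23,3,on); (24,8,on)
final:
nodes: 0:P, 3:P, 6:P, 8:P, 9:t1, 11:t2, 13:t3, 16:tok, 19:tok, 20:tok, 22:tok, 23:tok, 24:tok
edges: (0,9,in); (3,13,in); (8,11,in); (9,3,out); (9,8,out); (11,0,out); (11,6,out); (13,6,out); (13,8,out); (16,3,on); (19,6,on); (20,3,on); (22,6,on); (23,3,on); (24,8,on)


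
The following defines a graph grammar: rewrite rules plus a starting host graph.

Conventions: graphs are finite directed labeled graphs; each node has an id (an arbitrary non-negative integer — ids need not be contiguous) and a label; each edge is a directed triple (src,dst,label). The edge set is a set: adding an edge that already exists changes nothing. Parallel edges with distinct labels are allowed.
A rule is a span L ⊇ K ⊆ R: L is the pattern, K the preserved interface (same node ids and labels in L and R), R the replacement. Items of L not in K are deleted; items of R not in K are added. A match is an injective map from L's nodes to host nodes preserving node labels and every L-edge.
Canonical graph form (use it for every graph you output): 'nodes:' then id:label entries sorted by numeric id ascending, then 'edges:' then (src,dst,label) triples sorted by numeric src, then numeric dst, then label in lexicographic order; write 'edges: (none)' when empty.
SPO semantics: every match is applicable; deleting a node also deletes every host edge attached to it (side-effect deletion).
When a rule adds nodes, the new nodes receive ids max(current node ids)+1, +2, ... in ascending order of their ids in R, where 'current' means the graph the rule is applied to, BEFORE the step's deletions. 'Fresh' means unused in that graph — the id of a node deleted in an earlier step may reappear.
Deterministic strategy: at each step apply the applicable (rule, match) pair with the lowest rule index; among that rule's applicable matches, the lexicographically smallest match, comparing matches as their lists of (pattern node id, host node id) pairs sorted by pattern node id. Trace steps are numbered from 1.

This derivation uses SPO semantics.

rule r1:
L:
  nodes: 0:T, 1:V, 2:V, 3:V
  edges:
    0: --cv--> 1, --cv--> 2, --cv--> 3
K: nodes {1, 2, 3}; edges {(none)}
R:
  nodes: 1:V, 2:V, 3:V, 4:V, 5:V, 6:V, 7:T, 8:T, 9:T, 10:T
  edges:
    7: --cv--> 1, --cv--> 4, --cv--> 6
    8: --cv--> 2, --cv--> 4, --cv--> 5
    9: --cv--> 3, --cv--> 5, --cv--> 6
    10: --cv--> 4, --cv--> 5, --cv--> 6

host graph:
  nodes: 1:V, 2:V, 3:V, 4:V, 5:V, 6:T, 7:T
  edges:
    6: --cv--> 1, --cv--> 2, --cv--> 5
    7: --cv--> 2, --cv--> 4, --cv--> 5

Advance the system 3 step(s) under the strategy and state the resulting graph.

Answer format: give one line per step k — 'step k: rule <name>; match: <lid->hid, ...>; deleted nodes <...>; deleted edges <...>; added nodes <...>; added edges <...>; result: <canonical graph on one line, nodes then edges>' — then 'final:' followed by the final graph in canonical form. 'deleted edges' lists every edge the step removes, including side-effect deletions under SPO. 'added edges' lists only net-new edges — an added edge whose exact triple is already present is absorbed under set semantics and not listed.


step 1: rule r1; match: 0->6, 1->1, 2->2, 3->5; deleted nodes 6; deleted edges (6,1,cv); (6,2,cv); (6,5,cv); added nodes 8, 9, 10, 11, 12, 13, 14; added edges (11,1,cv); (11,8,cv); (11,10,cv); (12,2,cv); (12,8,cv); (12,9,cv); (13,5,cv); (13,9,cv); (13,10,cv); (14,8,cv); (14,9,cv); (14,10,cv); result: nodes: 1:V, 2:V, 3:V, 4:V, 5:V, 7:T, 8:V, 9:V, 10:V, 11:T, 12:T, 13:T, 14:T edges: (7,2,cv); (7,4,cv); (7,5,cv); (11,1,cv); (11,8,cv); (11,10,cv); (12,2,cv); (12,8,cv); (12,9,cv); (13,5,cv); (13,9,cv); (13,10,cv); (14,8,cv); (14,9,cv); (14,10,cv)
step 2: rule r1; match: 0->7, 1->2, 2->4, 3->5; deleted nodes 7; deleted edges (7,2,cv); (7,4,cv); (7,5,cv); added nodes 15, 16, 17, 18, 19, 20, 21; added edges (18,2,cv); (18,15,cv); (18,17,cv); (19,4,cv); (19,15,cv); (19,16,cv); (20,5,cv); (20,16,cv); (20,17,cv); (21,15,cv); (21,16,cv); (21,17,cv); result: nodes: 1:V, 2:V, 3:V, 4:V, 5:V, 8:V, 9:V, 10:V, 11:T, 12:T, 13:T, 14:T, 15:V, 16:V, 17:V, 18:T, 19:T, 20:T, 21:T edges: (11,1,cv); (11,8,cv); (11,10,cv); (12,2,cv); (12,8,cv); (12,9,cv); (13,5,cv); (13,9,cv); (13,10,cv); (14,8,cv); (14,9,cv); (14,10,cv); (18,2,cv); (18,15,cv); (18,17,cv); (19,4,cv); (19,15,cv); (19,16,cv); (20,5,cv); (20,16,cv); (20,17,cv); (21,15,cv); (21,16,cv); (21,17,cv)
step 3: rule r1; match: 0->11, 1->1, 2->8, 3->10; deleted nodes 11; deleted edges (11,1,cv); (11,8,cv); (11,10,cv); added nodes 22, 23, 24, 25, 26, 27, 28; added edges (25,1,cv); (25,22,cv); (25,24,cv); (26,8,cv); (26,22,cv); (26,23,cv); (27,10,cv); (27,23,cv); (27,24,cv); (28,22,cv); (28,23,cv); (28,24,cv); result: nodes: 1:V, 2:V, 3:V, 4:V, 5:V, 8:V, 9:V, 10:V, 12:T, 13:T, 14:T, 15:V, 16:V, 17:V, 18:T, 19:T, 20:T, 21:T, 22:V, 23:V, 24:V, 25:T, 26:T, 27:T, 28:T edges: (12,2,cv); (12,8,cv); (12,9,cv); (13,5,cv); (13,9,cv); (13,10,cv); (14,8,cv); (14,9,cv); (14,10,cv); (18,2,cv); (18,15,cv); (18,17,cv); (19,4,cv); (19,15,cv); (19,16,cv); (20,5,cv); (20,16,cv); (20,17,cv); (21,15,cv); (21,16,cv); (21,17,cv); (25,1,cv); (25,22,cv); (25,24,cv); (26,8,cv); (26,22,cv); (26,23,cv); (27,10,cv); (27,23,cv); (27,24,cv); (28,22,cv); (28,23,cv); (28,24,cv)
final:
nodes: 1:V, 2:V, 3:V, 4:V, 5:V, 8:V, 9:V, 10:V, 12:T, 13:T, 14:T, 15:V, 16:V, 17:V, 18:T, 19:T, 20:T, 21:T, 22:V, 23:V, 24:V, 25:T, 26:T, 27:T, 28:T
edges: (12,2,cv); (12,8,cv); (12,9,cv); (13,5,cv); (13,9,cv); (13,10,cv); (14,8,cv); (14,9,cv); (14,10,cv); (18,2,cv); (18,15,cv); (18,17,cv); (19,4,cv); (19,15,cv); (19,16,cv); (20,5,cv); (20,16,cv); (20,17,cv); (21,15,cv); (21,16,cv); (21,17,cv); (25,1,cv); (25,22,cv); (25,24,cv); (26,8,cv); (26,22,cv); (26,23,cv); (27,10,cv); (27,23,cv); (27,24,cv); (28,22,cv); (28,23,cv); (28,24,cv)


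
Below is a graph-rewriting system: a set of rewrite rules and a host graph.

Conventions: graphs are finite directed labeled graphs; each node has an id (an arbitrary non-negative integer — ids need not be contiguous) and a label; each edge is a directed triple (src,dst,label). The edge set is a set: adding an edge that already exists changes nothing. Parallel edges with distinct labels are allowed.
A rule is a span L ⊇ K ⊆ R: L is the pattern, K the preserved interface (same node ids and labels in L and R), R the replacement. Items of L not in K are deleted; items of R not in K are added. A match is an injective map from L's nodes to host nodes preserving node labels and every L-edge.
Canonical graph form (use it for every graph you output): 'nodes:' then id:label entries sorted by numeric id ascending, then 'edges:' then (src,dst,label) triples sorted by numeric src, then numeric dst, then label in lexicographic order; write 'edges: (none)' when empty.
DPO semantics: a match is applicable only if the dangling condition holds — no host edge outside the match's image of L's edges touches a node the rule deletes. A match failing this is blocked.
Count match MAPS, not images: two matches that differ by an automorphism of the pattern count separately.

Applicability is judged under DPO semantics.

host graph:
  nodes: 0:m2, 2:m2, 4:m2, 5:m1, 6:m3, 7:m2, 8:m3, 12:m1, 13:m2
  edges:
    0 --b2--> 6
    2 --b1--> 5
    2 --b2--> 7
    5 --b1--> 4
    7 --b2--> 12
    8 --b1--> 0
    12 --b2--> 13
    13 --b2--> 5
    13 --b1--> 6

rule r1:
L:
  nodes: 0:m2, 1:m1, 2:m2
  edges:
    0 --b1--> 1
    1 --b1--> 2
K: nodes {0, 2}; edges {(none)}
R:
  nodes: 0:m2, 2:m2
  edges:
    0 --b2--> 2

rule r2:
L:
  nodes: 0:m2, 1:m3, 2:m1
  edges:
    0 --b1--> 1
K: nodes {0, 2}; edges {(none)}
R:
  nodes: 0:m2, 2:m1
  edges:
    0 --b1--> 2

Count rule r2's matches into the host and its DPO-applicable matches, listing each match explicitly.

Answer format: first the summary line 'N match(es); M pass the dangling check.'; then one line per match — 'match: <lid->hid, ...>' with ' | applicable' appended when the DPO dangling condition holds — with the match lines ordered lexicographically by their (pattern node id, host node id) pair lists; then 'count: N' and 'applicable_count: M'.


2 match(es); 0 pass the dangling check.
match: 0->13, 1->6, 2->5
match: 0->13, 1->6, 2->12
count: 2
applicable_count: 0


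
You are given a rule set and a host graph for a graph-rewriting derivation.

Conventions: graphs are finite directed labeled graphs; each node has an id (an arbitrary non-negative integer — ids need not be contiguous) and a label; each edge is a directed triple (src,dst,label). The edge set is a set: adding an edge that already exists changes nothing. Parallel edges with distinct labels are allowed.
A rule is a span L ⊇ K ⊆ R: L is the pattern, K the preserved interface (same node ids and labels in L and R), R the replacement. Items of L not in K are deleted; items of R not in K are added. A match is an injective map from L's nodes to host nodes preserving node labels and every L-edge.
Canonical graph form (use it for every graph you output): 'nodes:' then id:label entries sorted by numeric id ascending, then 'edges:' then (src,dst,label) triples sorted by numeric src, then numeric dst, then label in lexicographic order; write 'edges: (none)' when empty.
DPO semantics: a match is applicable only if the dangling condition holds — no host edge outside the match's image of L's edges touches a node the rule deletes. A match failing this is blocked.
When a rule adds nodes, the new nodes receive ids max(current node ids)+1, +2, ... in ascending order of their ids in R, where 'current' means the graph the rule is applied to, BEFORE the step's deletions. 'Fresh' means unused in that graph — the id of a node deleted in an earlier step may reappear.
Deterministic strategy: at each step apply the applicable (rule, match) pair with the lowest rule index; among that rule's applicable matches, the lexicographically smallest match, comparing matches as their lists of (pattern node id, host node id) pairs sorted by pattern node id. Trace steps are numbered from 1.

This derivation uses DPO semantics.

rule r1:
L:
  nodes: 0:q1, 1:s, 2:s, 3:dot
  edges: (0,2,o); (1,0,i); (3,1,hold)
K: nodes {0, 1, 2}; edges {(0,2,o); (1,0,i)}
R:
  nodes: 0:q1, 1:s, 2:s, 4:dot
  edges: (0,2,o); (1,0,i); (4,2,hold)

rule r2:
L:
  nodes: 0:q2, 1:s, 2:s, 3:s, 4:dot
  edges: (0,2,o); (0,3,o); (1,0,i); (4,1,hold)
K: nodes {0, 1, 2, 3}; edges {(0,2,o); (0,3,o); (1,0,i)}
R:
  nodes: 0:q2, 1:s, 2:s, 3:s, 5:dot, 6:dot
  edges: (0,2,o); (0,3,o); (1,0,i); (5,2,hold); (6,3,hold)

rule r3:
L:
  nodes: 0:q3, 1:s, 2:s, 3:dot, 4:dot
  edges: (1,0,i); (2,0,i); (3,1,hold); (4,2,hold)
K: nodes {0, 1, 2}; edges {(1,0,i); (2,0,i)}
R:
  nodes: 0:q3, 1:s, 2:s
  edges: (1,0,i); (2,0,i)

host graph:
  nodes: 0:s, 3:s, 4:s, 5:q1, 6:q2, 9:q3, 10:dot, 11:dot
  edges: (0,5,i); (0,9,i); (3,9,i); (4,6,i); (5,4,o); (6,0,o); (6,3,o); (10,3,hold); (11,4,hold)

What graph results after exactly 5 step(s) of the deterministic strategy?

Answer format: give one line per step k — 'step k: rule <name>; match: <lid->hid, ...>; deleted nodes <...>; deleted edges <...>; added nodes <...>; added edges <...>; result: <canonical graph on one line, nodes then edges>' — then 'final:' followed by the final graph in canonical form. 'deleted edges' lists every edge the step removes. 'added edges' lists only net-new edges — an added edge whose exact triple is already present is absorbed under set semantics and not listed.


step 1: rule r2; match: 0->6, 1->4, 2->0, 3->3, 4->11; deleted nodes 11; deleted edges (11,4,hold); added nodes 12, 13; added edges (12,0,hold); (13,3,hold); result: nodes: 0:s, 3:s, 4:s, 5:q1, 6:q2, 9:q3, 10:dot, 12:dot, 13:dot edges: (0,5,i); (0,9,i); (3,9,i); (4,6,i); (5,4,o); (6,0,o); (6,3,o); (10,3,hold); (12,0,hold); (13,3,hold)
step 2: rule r1; match: 0->5, 1->0, 2->4, 3->12; deleted nodes 12; deleted edges (12,0,hold); added nodes 14; added edges (14,4,hold); result: nodes: 0:s, 3:s, 4:s, 5:q1, 6:q2, 9:q3, 10:dot, 13:dot, 14:dot edges: (0,5,i); (0,9,i); (3,9,i); (4,6,i); (5,4,o); (6,0,o); (6,3,o); (10,3,hold); (13,3,hold); (14,4,hold)
step 3: rule r2; match: 0->6, 1->4, 2->0, 3->3, 4->14; deleted nodes 14; deleted edges (14,4,hold); added nodes 15, 16; added edges (15,0,hold); (16,3,hold); result: nodes: 0:s, 3:s, 4:s, 5:q1, 6:q2, 9:q3, 10:dot, 13:dot, 15:dot, 16:dot edges: (0,5,i); (0,9,i); (3,9,i); (4,6,i); (5,4,o); (6,0,o); (6,3,o); (10,3,hold); (13,3,hold); (15,0,hold); (16,3,hold)
step 4: rule r1; match: 0->5, 1->0, 2->4, 3->15; deleted nodes 15; deleted edges (15,0,hold); added nodes 17; added edges (17,4,hold); result: nodes: 0:s, 3:s, 4:s, 5:q1, 6:q2, 9:q3, 10:dot, 13:dot, 16:dot, 17:dot edges: (0,5,i); (0,9,i); (3,9,i); (4,6,i); (5,4,o); (6,0,o); (6,3,o); (10,3,hold); (13,3,hold); (16,3,hold); (17,4,hold)
step 5: rule r2; match: 0->6, 1->4, 2->0, 3->3, 4->17; deleted nodes 17; deleted edges (17,4,hold); added nodes 18, 19; added edges (18,0,hold); (19,3,hold); result: nodes: 0:s, 3:s, 4:s, 5:q1, 6:q2, 9:q3, 10:dot, 13:dot, 16:dot, 18:dot, 19:dot edges: (0,5,i); (0,9,i); (3,9,i); (4,6,i); (5,4,o); (6,0,o); (6,3,o); (10,3,hold); (13,3,hold); (16,3,hold); (18,0,hold); (19,3,hold)
final:
nodes: 0:s, 3:s, 4:s, 5:q1, 6:q2, 9:q3, 10:dot, 13:dot, 16:dot, 18:dot, 19:dot
edges: (0,5,i); (0,9,i); (3,9,i); (4,6,i); (5,4,o); (6,0,o); (6,3,o); (10,3,hold); (13,3,hold); (16,3,hold); (18,0,hold); (19,3,hold)


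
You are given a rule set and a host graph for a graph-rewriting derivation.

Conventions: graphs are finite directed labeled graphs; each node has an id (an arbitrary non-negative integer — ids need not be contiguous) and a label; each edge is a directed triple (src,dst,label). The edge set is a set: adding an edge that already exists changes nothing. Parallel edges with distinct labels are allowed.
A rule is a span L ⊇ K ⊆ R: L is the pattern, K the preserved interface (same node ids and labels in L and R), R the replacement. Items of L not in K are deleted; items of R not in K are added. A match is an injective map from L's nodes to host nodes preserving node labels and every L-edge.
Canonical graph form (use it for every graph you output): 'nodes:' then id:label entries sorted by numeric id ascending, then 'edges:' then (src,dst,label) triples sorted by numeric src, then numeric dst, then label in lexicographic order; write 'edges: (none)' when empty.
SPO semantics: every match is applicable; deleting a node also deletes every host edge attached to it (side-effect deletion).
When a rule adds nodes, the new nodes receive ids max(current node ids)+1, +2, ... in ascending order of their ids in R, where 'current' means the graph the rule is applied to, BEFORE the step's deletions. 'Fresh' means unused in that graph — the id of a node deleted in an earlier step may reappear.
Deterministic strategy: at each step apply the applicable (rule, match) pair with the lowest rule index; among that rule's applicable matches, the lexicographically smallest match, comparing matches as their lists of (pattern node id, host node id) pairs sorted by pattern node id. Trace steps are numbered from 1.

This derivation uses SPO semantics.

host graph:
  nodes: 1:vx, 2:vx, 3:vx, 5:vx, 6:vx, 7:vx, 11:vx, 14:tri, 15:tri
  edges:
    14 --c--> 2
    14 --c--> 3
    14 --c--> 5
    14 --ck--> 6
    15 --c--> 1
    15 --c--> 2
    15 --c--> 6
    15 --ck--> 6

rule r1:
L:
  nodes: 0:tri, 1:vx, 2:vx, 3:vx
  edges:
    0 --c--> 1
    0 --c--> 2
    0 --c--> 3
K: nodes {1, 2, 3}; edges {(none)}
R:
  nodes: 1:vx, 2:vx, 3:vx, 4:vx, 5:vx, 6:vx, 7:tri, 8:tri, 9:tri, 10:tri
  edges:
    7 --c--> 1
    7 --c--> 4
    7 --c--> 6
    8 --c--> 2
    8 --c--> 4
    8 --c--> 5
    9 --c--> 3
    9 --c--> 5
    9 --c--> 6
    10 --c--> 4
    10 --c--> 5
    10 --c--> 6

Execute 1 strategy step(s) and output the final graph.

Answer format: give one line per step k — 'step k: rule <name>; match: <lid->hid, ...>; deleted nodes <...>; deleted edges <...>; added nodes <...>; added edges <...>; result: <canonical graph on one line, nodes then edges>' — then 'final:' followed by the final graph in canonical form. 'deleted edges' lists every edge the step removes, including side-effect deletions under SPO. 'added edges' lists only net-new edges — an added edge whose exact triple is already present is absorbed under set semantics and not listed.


step 1: rule r1; match: 0->14, 1->2, 2->3, 3->5; deleted nodes 14; deleted edges (14,2,c); (14,3,c); (14,5,c); (14,6,ck); added nodes 16, 17, 18, 19, 20, 21, 22; added edges (19,2,c); (19,16,c); (19,18,c); (20,3,c); (20,16,c); (20,17,c); (21,5,c); (21,17,c); (21,18,c); (22,16,c); (22,17,c); (22,18,c); result: nodes: 1:vx, 2:vx, 3:vx, 5:vx, 6:vx, 7:vx, 11:vx, 15:tri, 16:vx, 17:vx, 18:vx, 19:tri, 20:tri, 21:tri, 22:tri edges: (15,1,c); (15,2,c); (15,6,c); (15,6,ck); (19,2,c); (19,16,c); (19,18,c); (20,3,c); (20,16,c); (20,17,c); (21,5,c); (21,17,c); (21,18,c); (22,16,c); (22,17,c); (22,18,c)
final:
nodes: 1:vx, 2:vx, 3:vx, 5:vx, 6:vx, 7:vx, 11:vx, 15:tri, 16:vx, 17:vx, 18:vx, 19:tri, 20:tri, 21:tri, 22:tri
edges: (15,1,c); (15,2,c); (15,6,c); (15,6,ck); (19,2,c); (19,16,c); (19,18,c); (20,3,c); (20,16,c); (20,17,c); (21,5,c); (21,17,c); (21,18,c); (22,16,c); (22,17,c); (22,18,c)


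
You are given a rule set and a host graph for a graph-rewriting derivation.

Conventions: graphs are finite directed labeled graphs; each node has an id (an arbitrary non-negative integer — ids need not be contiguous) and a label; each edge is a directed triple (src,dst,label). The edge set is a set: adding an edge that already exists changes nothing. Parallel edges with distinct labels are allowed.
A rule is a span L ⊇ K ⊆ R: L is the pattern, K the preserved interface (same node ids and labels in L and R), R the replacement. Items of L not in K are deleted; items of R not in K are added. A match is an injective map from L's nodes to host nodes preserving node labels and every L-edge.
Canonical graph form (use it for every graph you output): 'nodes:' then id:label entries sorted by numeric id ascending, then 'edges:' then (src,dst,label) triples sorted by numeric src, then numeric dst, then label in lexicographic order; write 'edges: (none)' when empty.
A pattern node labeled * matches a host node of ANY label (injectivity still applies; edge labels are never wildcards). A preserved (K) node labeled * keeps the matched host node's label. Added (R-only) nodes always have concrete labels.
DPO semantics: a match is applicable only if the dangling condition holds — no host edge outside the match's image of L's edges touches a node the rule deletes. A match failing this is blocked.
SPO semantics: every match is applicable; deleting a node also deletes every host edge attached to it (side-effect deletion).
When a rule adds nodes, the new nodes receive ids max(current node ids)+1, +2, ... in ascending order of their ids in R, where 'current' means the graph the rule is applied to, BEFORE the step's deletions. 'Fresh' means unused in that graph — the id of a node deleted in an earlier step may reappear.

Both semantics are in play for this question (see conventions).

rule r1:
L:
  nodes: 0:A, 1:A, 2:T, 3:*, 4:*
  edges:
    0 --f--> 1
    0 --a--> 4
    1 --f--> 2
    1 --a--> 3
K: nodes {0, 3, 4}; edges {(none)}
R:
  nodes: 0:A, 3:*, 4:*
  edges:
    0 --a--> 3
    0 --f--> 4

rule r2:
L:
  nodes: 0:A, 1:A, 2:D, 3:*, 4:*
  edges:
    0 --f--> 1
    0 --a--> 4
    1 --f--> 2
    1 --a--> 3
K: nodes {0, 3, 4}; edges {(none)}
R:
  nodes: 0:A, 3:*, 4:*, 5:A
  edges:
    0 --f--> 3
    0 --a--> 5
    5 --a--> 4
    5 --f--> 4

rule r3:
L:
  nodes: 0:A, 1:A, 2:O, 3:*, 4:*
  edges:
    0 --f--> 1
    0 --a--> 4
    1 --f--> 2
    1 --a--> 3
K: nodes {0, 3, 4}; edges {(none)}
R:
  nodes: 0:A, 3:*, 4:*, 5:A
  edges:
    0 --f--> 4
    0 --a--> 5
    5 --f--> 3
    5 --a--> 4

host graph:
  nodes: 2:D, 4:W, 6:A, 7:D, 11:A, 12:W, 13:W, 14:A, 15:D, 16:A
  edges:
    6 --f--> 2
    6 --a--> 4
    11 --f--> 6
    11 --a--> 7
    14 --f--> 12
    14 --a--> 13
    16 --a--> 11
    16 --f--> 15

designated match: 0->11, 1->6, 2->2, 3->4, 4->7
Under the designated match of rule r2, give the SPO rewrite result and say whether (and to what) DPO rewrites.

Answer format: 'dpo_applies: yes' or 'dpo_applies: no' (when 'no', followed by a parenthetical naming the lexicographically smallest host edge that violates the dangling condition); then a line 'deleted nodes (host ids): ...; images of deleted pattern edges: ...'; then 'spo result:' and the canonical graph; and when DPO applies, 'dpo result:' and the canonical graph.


dpo_applies: yes
deleted nodes (host ids): 2, 6; images of deleted pattern edges: (6,2,f); (6,4,a); (11,6,f); (11,7,a)
spo result:
nodes: 4:W, 7:D, 11:A, 12:W, 13:W, 14:A, 15:D, 16:A, 17:A
edges: (11,4,f); (11,17,a); (14,12,f); (14,13,a); (16,11,a); (16,15,f); (17,7,a); (17,7,f)
dpo result:
nodes: 4:W, 7:D, 11:A, 12:W, 13:W, 14:A, 15:D, 16:A, 17:A
edges: (11,4,f); (11,17,a); (14,12,f); (14,13,a); (16,11,a); (16,15,f); (17,7,a); (17,7,f)


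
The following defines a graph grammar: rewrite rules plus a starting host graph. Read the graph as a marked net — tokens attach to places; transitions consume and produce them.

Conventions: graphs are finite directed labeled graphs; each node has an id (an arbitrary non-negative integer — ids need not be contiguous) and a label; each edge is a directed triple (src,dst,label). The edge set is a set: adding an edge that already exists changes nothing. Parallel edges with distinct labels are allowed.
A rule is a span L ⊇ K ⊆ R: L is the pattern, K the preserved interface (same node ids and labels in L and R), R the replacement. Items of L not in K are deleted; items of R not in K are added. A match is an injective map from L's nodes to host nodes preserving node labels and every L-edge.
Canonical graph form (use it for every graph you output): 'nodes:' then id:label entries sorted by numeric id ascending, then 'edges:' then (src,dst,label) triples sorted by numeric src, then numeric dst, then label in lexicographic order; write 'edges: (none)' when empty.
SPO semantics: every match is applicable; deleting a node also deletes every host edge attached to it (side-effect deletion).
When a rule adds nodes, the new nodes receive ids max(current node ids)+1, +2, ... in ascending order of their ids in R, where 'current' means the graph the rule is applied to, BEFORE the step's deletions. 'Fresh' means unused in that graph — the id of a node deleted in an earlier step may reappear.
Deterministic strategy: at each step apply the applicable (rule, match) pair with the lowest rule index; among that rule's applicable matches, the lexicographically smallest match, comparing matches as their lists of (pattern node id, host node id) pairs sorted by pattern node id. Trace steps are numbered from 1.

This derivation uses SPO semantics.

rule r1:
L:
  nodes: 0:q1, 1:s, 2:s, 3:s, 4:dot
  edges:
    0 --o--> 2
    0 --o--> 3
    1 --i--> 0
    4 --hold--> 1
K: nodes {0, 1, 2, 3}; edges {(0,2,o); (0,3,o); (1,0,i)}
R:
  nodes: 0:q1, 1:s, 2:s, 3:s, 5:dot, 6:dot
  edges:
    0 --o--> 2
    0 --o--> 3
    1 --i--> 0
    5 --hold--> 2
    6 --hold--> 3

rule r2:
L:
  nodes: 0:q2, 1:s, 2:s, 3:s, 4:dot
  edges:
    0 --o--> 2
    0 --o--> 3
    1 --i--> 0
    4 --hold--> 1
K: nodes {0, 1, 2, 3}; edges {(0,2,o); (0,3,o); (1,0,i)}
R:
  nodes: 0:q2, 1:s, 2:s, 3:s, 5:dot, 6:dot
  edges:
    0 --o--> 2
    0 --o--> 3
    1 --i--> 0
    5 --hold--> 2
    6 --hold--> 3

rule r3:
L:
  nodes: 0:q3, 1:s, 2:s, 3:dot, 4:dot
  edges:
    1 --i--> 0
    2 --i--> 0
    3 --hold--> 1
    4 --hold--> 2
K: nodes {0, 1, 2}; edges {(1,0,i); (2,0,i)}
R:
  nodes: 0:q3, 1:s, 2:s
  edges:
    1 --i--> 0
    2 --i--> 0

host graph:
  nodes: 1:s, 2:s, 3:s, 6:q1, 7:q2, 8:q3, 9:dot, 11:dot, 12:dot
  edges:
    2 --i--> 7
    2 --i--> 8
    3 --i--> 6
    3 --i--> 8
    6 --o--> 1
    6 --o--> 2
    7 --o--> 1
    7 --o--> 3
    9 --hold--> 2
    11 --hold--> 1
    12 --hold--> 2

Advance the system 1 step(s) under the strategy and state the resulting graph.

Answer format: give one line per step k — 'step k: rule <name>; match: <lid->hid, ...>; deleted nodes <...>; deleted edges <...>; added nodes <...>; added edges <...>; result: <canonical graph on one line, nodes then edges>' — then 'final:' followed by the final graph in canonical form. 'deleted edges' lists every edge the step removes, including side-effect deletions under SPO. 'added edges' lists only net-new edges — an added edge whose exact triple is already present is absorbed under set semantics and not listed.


step 1: rule r2; match: 0->7, 1->2, 2->1, 3->3, 4->9; deleted nodes 9; deleted edges (9,2,hold); added nodes 13, 14; added edges (13,1,hold); (14,3,hold); result: nodes: 1:s, 2:s, 3:s, 6:q1, 7:q2, 8:q3, 11:dot, 12:dot, 13:dot, 14:dot edges: (2,7,i); (2,8,i); (3,6,i); (3,8,i); (6,1,o); (6,2,o); (7,1,o); (7,3,o); (11,1,hold); (12,2,hold); (13,1,hold); (14,3,hold)
final:
nodes: 1:s, 2:s, 3:s, 6:q1, 7:q2, 8:q3, 11:dot, 12:dot, 13:dot, 14:dot
edges: (2,7,i); (2,8,i); (3,6,i); (3,8,i); (6,1,o); (6,2,o); (7,1,o); (7,3,o); (11,1,hold); (12,2,hold); (13,1,hold); (14,3,hold)
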